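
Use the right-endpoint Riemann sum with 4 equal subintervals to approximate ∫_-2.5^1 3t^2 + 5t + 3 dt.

16.10546875

Δt = (1 − (-2.5))/4 = 0.875.
Right endpoints: -1.625, -0.75, 0.125, 1.
f(-1.625) = 2.796875, f(-0.75) = 0.9375, f(0.125) = 3.671875, f(1) = 11.
Sum = Δt · [f(-1.625) + f(-0.75) + f(0.125) + f(1)].
Sum = 16.10546875.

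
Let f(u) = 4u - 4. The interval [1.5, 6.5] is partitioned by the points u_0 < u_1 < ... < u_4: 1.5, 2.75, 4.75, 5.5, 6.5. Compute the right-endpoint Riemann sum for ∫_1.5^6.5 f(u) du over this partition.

Subinterval widths: 1.25, 2, 0.75, 1.
Right endpoints: 2.75, 4.75, 5.5, 6.5.
f(2.75) = 7, f(4.75) = 15, f(5.5) = 18, f(6.5) = 22.
Sum = Σ Δu_i · f(u_i).
Sum = 74.25.

74.25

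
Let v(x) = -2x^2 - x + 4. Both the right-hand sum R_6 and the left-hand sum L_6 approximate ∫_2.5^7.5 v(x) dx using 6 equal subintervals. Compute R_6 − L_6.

-87.5

R_6 ≈ -320.7407407.
L_6 ≈ -233.2407407.
R_6 − L_6 = -87.5.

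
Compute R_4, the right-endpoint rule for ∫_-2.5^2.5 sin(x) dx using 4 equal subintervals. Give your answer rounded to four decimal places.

0.7481

Δx = (2.5 − (-2.5))/4 = 1.25.
Right endpoints: -1.25, 0, 1.25, 2.5.
f(-1.25) ≈ -0.9490, f(0) ≈ 0.0000, f(1.25) ≈ 0.9490, f(2.5) ≈ 0.5985.
Sum = Δx · [f(-1.25) + f(0) + f(1.25) + f(2.5)].
Sum ≈ 0.7481.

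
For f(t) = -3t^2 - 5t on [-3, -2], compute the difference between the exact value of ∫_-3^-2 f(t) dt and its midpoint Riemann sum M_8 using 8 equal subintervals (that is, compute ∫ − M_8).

-0.00390625

Exact integral: ∫_-3^-2 f(t) dt = -6.5.
M_8 = -6.49609375.
Error = -6.5 − (-6.49609375) = -0.00390625.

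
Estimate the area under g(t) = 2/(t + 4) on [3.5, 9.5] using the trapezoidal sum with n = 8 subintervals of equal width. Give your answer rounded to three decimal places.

Δt = (9.5 − 3.5)/8 = 0.75.
g(3.5) = 4/15, g(4.25) = 8/33, g(5) = 2/9, g(5.75) = 8/39, g(6.5) = 4/21, g(7.25) = 8/45, g(8) = 1/6, g(8.75) = 8/51, g(9.5) = 4/27.
T_8 = (Δt/2)·[g(t_0) + 2g(t_1) + ... + 2g(t_{7}) + g(t_8)].
Sum ≈ 1.177.

1.177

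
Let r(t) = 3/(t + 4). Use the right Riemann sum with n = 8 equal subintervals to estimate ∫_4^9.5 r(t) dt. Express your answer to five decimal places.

Δt = (9.5 − 4)/8 = 0.6875.
Right endpoints: 4.6875, 5.375, 6.0625, 6.75, 7.4375, 8.125, 8.8125, 9.5.
r(4.6875) = 48/139, r(5.375) = 0.32, r(6.0625) = 48/161, r(6.75) = 12/43, r(7.4375) = 16/61, r(8.125) = 24/97, r(8.8125) = 48/205, r(9.5) = 2/9.
Sum = Δt · [r(4.6875) + r(5.375) + r(6.0625) + ...].
Sum ≈ 1.51842.

1.51842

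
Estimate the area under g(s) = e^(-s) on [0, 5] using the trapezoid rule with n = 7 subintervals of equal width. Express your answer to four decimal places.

Δs = (5 − 0)/7 = 5/7.
g(0) ≈ 1.0000, g(5/7) ≈ 0.4895, g(10/7) ≈ 0.2397, g(15/7) ≈ 0.1173, g(20/7) ≈ 0.0574, g(25/7) ≈ 0.0281, g(30/7) ≈ 0.0138, g(5) ≈ 0.0067.
T_7 = (Δs/2)·[g(s_0) + 2g(s_1) + ... + 2g(s_{6}) + g(s_7)].
Sum ≈ 1.0351.

1.0351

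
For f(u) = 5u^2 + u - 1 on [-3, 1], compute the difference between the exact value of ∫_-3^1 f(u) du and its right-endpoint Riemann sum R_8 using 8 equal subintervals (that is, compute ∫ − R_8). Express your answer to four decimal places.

Exact integral: ∫_-3^1 f(u) du ≈ 38.666667.
R_8 = 30.5.
Error ≈ 38.666667 − 30.5 ≈ 8.1667.

8.1667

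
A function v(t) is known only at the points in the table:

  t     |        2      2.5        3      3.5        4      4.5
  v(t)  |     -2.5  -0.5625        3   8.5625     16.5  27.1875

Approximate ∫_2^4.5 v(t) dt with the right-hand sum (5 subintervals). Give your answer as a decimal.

27.34375

Δt = 0.5.
Sum = 0.5·[(-0.5625) + 3 + 8.5625 + 16.5 + 27.1875] = 27.34375.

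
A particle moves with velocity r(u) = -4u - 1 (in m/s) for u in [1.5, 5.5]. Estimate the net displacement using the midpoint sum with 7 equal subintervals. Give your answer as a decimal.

-60

Δu = (5.5 − 1.5)/7 = 4/7.
Midpoints: 25/14, 33/14, 41/14, 3.5, 57/14, 65/14, 73/14.
r(25/14) = -57/7, r(33/14) = -73/7, r(41/14) = -89/7, r(3.5) = -15, r(57/14) = -121/7, r(65/14) = -137/7, r(73/14) = -153/7.
Sum = Δu · [r(25/14) + r(33/14) + r(41/14) + ...].
Sum = -60.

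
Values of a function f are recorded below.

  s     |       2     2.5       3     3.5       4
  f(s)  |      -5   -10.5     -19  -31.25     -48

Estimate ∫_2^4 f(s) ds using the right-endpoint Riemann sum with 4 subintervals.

-54.375

Δs = 0.5.
Sum = 0.5·[(-10.5) + (-19) + (-31.25) + (-48)] = -54.375.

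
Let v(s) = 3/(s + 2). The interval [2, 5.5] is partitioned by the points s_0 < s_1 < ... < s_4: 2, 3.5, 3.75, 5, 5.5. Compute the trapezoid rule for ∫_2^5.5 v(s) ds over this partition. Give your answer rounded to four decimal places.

1.9061

Subinterval widths: 1.5, 0.25, 1.25, 0.5.
v(2) = 0.75, v(3.5) = 6/11, v(3.75) = 12/23, v(5) = 3/7, v(5.5) = 0.4.
On each subinterval the trapezoid contributes (Δs_i/2)·[v(s_{i-1}) + v(s_i)].
Sum ≈ 1.9061.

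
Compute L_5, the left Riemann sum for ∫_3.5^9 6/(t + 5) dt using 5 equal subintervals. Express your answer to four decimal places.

3.1517

Δt = (9 − 3.5)/5 = 1.1.
Left endpoints: 3.5, 4.6, 5.7, 6.8, 7.9.
f(3.5) = 12/17, f(4.6) = 0.625, f(5.7) = 60/107, f(6.8) = 30/59, f(7.9) = 20/43.
Sum = Δt · [f(3.5) + f(4.6) + f(5.7) + f(6.8) + f(7.9)].
Sum ≈ 3.1517.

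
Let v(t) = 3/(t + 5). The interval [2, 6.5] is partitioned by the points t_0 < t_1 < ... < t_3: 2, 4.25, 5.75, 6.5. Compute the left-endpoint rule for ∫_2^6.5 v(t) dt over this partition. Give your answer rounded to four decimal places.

1.6601

Subinterval widths: 2.25, 1.5, 0.75.
Left endpoints: 2, 4.25, 5.75.
v(2) = 3/7, v(4.25) = 12/37, v(5.75) = 12/43.
Sum = Σ Δt_i · v(t_i).
Sum ≈ 1.6601.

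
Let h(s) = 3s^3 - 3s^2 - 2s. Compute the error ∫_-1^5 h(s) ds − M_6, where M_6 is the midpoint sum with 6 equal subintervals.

7.5

Exact integral: ∫_-1^5 h(s) ds = 318.
M_6 = 310.5.
Error = 318 − 310.5 = 7.5.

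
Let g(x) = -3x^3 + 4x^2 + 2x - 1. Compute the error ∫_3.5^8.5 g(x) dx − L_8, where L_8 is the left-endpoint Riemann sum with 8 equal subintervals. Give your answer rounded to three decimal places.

Exact integral: ∫_3.5^8.5 g(x) dx ≈ -2985.83333.
L_8 = -2544.6875.
Error ≈ -2985.83333 − (-2544.6875) ≈ -441.146.

-441.146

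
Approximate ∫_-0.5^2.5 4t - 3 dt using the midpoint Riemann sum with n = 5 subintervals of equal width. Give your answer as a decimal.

Δt = (2.5 − (-0.5))/5 = 0.6.
Midpoints: -0.2, 0.4, 1, 1.6, 2.2.
f(-0.2) = -3.8, f(0.4) = -1.4, f(1) = 1, f(1.6) = 3.4, f(2.2) = 5.8.
Sum = Δt · [f(-0.2) + f(0.4) + f(1) + f(1.6) + f(2.2)].
Sum = 3.

3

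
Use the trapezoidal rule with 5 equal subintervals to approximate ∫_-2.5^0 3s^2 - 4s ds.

28.4375

Δs = (0 − (-2.5))/5 = 0.5.
f(-2.5) = 28.75, f(-2) = 20, f(-1.5) = 12.75, f(-1) = 7, f(-0.5) = 2.75, f(0) = 0.
T_5 = (Δs/2)·[f(s_0) + 2f(s_1) + ... + 2f(s_{4}) + f(s_5)].
Sum = 28.4375.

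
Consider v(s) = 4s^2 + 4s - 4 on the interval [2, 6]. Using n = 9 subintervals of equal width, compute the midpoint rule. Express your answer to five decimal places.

Δs = (6 − 2)/9 = 4/9.
Midpoints: 20/9, 8/3, 28/9, 32/9, 4, 40/9, 44/9, 16/3, 52/9.
v(20/9) = 1996/81, v(8/3) = 316/9, v(28/9) = 3820/81, v(32/9) = 4924/81, v(4) = 76, v(40/9) = 7516/81, v(44/9) = 9004/81, v(16/3) = 1180/9, v(52/9) = 12364/81.
Sum = Δs · [v(20/9) + v(8/3) + v(28/9) + ...].
Sum ≈ 325.06996.

325.06996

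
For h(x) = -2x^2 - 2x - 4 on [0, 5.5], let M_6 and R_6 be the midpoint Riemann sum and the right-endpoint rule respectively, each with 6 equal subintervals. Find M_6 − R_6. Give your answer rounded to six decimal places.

35.081597

M_6 ≈ -162.39641204.
R_6 ≈ -197.47800926.
M_6 − R_6 ≈ 35.081597.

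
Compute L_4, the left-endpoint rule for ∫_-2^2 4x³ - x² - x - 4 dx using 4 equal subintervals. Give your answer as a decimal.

Δx = (2 − (-2))/4 = 1.
Left endpoints: -2, -1, 0, 1.
f(-2) = -38, f(-1) = -8, f(0) = -4, f(1) = -2.
Sum = Δx · [f(-2) + f(-1) + f(0) + f(1)].
Sum = -52.

-52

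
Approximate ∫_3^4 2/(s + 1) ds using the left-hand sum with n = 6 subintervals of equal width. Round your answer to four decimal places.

Δs = (4 − 3)/6 = 1/6.
Left endpoints: 3, 19/6, 10/3, 3.5, 11/3, 23/6.
f(3) = 0.5, f(19/6) = 0.48, f(10/3) = 6/13, f(3.5) = 4/9, f(11/3) = 3/7, f(23/6) = 12/29.
Sum = Δs · [f(3) + f(19/6) + f(10/3) + ...].
Sum ≈ 0.4547.

0.4547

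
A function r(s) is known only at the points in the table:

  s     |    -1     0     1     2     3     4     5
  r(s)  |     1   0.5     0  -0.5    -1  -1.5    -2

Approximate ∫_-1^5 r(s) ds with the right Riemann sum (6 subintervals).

-4.5

Δs = 1.
Sum = 1·[0.5 + 0 + (-0.5) + (-1) + (-1.5) + (-2)] = -4.5.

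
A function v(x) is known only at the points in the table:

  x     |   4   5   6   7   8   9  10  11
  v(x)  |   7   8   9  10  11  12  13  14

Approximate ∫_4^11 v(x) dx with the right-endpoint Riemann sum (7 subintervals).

Δx = 1.
Sum = 1·[8 + 9 + 10 + 11 + 12 + 13 + 14] = 77.

77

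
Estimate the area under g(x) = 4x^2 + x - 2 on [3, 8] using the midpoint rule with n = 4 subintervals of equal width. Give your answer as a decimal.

661.5625

Δx = (8 − 3)/4 = 1.25.
Midpoints: 3.625, 4.875, 6.125, 7.375.
g(3.625) = 54.1875, g(4.875) = 97.9375, g(6.125) = 154.1875, g(7.375) = 222.9375.
Sum = Δx · [g(3.625) + g(4.875) + g(6.125) + g(7.375)].
Sum = 661.5625.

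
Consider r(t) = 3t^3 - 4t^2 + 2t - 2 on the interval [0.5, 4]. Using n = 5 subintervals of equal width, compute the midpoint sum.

113.2140625

Δt = (4 − 0.5)/5 = 0.7.
Midpoints: 0.85, 1.55, 2.25, 2.95, 3.65.
r(0.85) = -1.347625, r(1.55) = 2.661625, r(2.25) = 16.421875, r(2.95) = 46.107125, r(3.65) = 97.891375.
Sum = Δt · [r(0.85) + r(1.55) + r(2.25) + r(2.95) + r(3.65)].
Sum = 113.2140625.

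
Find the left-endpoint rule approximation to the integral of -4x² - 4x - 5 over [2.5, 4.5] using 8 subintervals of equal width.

-130.75

Δx = (4.5 − 2.5)/8 = 0.25.
Left endpoints: 2.5, 2.75, 3, 3.25, 3.5, 3.75, 4, 4.25.
f(2.5) = -40, f(2.75) = -46.25, f(3) = -53, f(3.25) = -60.25, f(3.5) = -68, f(3.75) = -76.25, f(4) = -85, f(4.25) = -94.25.
Sum = Δx · [f(2.5) + f(2.75) + f(3) + ...].
Sum = -130.75.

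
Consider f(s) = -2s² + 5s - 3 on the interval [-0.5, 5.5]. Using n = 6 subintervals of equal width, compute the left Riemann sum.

-41

Δs = (5.5 − (-0.5))/6 = 1.
Left endpoints: -0.5, 0.5, 1.5, 2.5, 3.5, 4.5.
f(-0.5) = -6, f(0.5) = -1, f(1.5) = 0, f(2.5) = -3, f(3.5) = -10, f(4.5) = -21.
Sum = Δs · [f(-0.5) + f(0.5) + f(1.5) + ...].
Sum = -41.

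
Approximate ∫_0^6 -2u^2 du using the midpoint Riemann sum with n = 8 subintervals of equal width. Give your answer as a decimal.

-143.4375

Δu = (6 − 0)/8 = 0.75.
Midpoints: 0.375, 1.125, 1.875, 2.625, 3.375, 4.125, 4.875, 5.625.
f(0.375) = -0.28125, f(1.125) = -2.53125, f(1.875) = -7.03125, f(2.625) = -13.78125, f(3.375) = -22.78125, f(4.125) = -34.03125, f(4.875) = -47.53125, f(5.625) = -63.28125.
Sum = Δu · [f(0.375) + f(1.125) + f(1.875) + ...].
Sum = -143.4375.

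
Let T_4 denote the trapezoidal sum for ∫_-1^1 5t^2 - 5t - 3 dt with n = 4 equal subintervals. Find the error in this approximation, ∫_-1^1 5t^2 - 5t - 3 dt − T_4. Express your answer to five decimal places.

Exact integral: ∫_-1^1 f(t) dt ≈ -2.6666667.
T_4 = -2.25.
Error ≈ -2.6666667 − (-2.25) ≈ -0.41667.

-0.41667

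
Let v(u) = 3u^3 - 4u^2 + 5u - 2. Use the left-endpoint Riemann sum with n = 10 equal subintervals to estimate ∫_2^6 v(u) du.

Δu = (6 − 2)/10 = 0.4.
Left endpoints: 2, 2.4, 2.8, 3.2, 3.6, 4, 4.4, 4.8, 5.2, 5.6.
v(2) = 16, v(2.4) = 28.432, v(2.8) = 46.496, v(3.2) = 71.344, v(3.6) = 104.128, v(4) = 146, v(4.4) = 198.112, v(4.8) = 261.616, v(5.2) = 337.664, v(5.6) = 427.408.
Sum = Δu · [v(2) + v(2.4) + v(2.8) + ...].
Sum = 654.88.

654.88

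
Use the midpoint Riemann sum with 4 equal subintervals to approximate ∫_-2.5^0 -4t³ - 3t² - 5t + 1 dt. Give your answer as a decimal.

Δt = (0 − (-2.5))/4 = 0.625.
Midpoints: -2.1875, -1.5625, -0.9375, -0.3125.
f(-2.1875) = 40399/1024, f(-1.5625) = 17149/1024, f(-0.9375) = 6499/1024, f(-0.3125) = 2449/1024.
Sum = Δt · [f(-2.1875) + f(-1.5625) + f(-0.9375) + f(-0.3125)].
Sum = 40.5859375.

40.5859375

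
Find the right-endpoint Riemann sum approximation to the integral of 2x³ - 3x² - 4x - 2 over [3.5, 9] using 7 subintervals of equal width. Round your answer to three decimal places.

Δx = (9 − 3.5)/7 = 11/14.
Right endpoints: 30/7, 71/14, 41/7, 93/14, 52/7, 115/14, 9.
f(30/7) = 28534/343, f(71/14) = 110737/686, f(41/7) = 93819/343, f(93/14) = 145882/343, f(52/7) = 213554/343, f(115/14) = 597663/686, f(9) = 1177.
Sum = Δx · [f(30/7) + f(71/14) + f(41/7) + ...].
Sum ≈ 2839.796.

2839.796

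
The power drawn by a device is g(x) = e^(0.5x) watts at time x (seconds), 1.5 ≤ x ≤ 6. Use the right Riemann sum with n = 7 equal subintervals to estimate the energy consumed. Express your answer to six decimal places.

Δx = (6 − 1.5)/7 = 9/14.
Right endpoints: 15/7, 39/14, 24/7, 57/14, 33/7, 75/14, 6.
g(15/7) ≈ 2.919547, g(39/14) ≈ 4.026337, g(24/7) ≈ 5.552708, g(57/14) ≈ 7.657720, g(33/7) ≈ 10.560735, g(75/14) ≈ 14.564272, g(6) ≈ 20.085537.
Sum = Δx · [g(15/7) + g(39/14) + g(24/7) + ...].
Sum ≈ 42.021551.

42.021551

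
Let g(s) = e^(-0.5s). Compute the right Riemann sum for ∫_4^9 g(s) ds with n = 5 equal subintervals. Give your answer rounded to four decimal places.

Δs = (9 − 4)/5 = 1.
Right endpoints: 5, 6, 7, 8, 9.
g(5) ≈ 0.0821, g(6) ≈ 0.0498, g(7) ≈ 0.0302, g(8) ≈ 0.0183, g(9) ≈ 0.0111.
Sum = Δs · [g(5) + g(6) + g(7) + g(8) + g(9)].
Sum ≈ 0.1915.

0.1915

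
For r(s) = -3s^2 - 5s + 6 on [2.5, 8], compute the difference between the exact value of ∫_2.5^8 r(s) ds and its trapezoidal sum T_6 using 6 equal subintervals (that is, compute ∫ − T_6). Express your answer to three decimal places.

Exact integral: ∫_2.5^8 r(s) ds = -607.75.
T_6 ≈ -610.06076.
Error ≈ -607.75 − (-610.06076) ≈ 2.311.

2.311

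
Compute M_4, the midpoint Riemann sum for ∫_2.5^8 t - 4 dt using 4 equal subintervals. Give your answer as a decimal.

Δt = (8 − 2.5)/4 = 1.375.
Midpoints: 3.1875, 4.5625, 5.9375, 7.3125.
f(3.1875) = -0.8125, f(4.5625) = 0.5625, f(5.9375) = 1.9375, f(7.3125) = 3.3125.
Sum = Δt · [f(3.1875) + f(4.5625) + f(5.9375) + f(7.3125)].
Sum = 6.875.

6.875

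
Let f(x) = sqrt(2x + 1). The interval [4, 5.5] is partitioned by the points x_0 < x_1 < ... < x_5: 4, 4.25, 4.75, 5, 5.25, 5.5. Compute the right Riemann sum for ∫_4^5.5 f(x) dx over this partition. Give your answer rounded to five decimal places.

Subinterval widths: 0.25, 0.5, 0.25, 0.25, 0.25.
Right endpoints: 4.25, 4.75, 5, 5.25, 5.5.
f(4.25) ≈ 3.08221, f(4.75) ≈ 3.24037, f(5) ≈ 3.31662, f(5.25) ≈ 3.39116, f(5.5) ≈ 3.46410.
Sum = Σ Δx_i · f(x_i).
Sum ≈ 4.93371.

4.93371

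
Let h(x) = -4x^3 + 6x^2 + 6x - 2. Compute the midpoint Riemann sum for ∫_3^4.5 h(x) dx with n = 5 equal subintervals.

-169.62375

Δx = (4.5 − 3)/5 = 0.3.
Midpoints: 3.15, 3.45, 3.75, 4.05, 4.35.
h(3.15) = -48.5885, h(3.45) = -74.1395, h(3.75) = -106.0625, h(4.05) = -145.0055, h(4.35) = -191.6165.
Sum = Δx · [h(3.15) + h(3.45) + h(3.75) + h(4.05) + h(4.35)].
Sum = -169.62375.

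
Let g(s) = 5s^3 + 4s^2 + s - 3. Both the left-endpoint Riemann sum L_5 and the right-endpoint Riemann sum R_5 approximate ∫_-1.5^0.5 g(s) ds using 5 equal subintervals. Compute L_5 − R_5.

-4.6

L_5 = -11.07.
R_5 = -6.47.
L_5 − R_5 = -4.6.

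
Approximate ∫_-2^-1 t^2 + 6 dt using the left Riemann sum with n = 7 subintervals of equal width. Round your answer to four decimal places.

Δt = (-1 − (-2))/7 = 1/7.
Left endpoints: -2, -13/7, -12/7, -11/7, -10/7, -9/7, -8/7.
f(-2) = 10, f(-13/7) = 463/49, f(-12/7) = 438/49, f(-11/7) = 415/49, f(-10/7) = 394/49, f(-9/7) = 375/49, f(-8/7) = 358/49.
Sum = Δt · [f(-2) + f(-13/7) + f(-12/7) + ...].
Sum ≈ 8.5510.

8.5510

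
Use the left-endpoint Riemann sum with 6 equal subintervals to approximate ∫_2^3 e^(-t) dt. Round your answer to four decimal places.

Δt = (3 − 2)/6 = 1/6.
Left endpoints: 2, 13/6, 7/3, 2.5, 8/3, 17/6.
f(2) ≈ 0.1353, f(13/6) ≈ 0.1146, f(7/3) ≈ 0.0970, f(2.5) ≈ 0.0821, f(8/3) ≈ 0.0695, f(17/6) ≈ 0.0588.
Sum = Δt · [f(2) + f(13/6) + f(7/3) + ...].
Sum ≈ 0.0929.

0.0929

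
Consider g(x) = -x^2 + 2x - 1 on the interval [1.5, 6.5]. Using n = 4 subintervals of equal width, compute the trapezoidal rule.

Δx = (6.5 − 1.5)/4 = 1.25.
g(1.5) = -0.25, g(2.75) = -3.0625, g(4) = -9, g(5.25) = -18.0625, g(6.5) = -30.25.
T_4 = (Δx/2)·[g(x_0) + 2g(x_1) + 2g(x_2) + 2g(x_3) + g(x_4)].
Sum = -56.71875.

-56.71875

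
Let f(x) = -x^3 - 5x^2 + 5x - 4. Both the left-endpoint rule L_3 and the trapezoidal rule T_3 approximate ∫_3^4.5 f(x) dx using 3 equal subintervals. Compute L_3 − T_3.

L_3 = -139.8125.
T_3 = -168.03125.
L_3 − T_3 = 28.21875.

28.21875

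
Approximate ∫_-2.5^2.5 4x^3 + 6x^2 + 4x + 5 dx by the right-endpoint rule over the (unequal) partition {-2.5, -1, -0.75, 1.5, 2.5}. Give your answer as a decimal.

205.921875

Subinterval widths: 1.5, 0.25, 2.25, 1.
Right endpoints: -1, -0.75, 1.5, 2.5.
f(-1) = 3, f(-0.75) = 3.6875, f(1.5) = 38, f(2.5) = 115.
Sum = Σ Δx_i · f(x_i).
Sum = 205.921875.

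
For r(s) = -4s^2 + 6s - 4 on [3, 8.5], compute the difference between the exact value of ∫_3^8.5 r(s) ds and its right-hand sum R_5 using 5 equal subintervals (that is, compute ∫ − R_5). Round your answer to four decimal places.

125.4367

Exact integral: ∫_3^8.5 r(s) ds ≈ -615.083333.
R_5 = -740.52.
Error ≈ -615.083333 − (-740.52) ≈ 125.4367.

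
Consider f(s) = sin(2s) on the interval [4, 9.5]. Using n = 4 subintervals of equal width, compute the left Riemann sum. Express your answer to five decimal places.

Δs = (9.5 − 4)/4 = 1.375.
Left endpoints: 4, 5.375, 6.75, 8.125.
f(4) ≈ 0.98936, f(5.375) ≈ -0.97000, f(6.75) ≈ 0.80378, f(8.125) ≈ -0.51588.
Sum = Δs · [f(4) + f(5.375) + f(6.75) + f(8.125)].
Sum ≈ 0.42249.

0.42249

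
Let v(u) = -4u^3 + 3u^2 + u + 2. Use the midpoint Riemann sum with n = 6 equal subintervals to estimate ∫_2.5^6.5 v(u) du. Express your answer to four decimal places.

Δu = (6.5 − 2.5)/6 = 2/3.
Midpoints: 17/6, 3.5, 25/6, 29/6, 5.5, 37/6.
v(17/6) = -6703/108, v(3.5) = -129.25, v(25/6) = -24959/108, v(29/6) = -40471/108, v(5.5) = -567.25, v(37/6) = -88103/108.
Sum = Δu · [v(17/6) + v(3.5) + v(25/6) + ...].
Sum ≈ -1453.4444.

-1453.4444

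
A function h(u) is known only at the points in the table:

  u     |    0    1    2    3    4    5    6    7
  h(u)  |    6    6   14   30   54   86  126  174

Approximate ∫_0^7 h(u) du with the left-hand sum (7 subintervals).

322

Δu = 1.
Sum = 1·[6 + 6 + 14 + 30 + 54 + 86 + 126] = 322.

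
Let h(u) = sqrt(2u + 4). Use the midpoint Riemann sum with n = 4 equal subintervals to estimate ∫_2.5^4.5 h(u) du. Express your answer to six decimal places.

Δu = (4.5 − 2.5)/4 = 0.5.
Midpoints: 2.75, 3.25, 3.75, 4.25.
h(2.75) ≈ 3.082207, h(3.25) ≈ 3.240370, h(3.75) ≈ 3.391165, h(4.25) ≈ 3.535534.
Sum = Δu · [h(2.75) + h(3.25) + h(3.75) + h(4.25)].
Sum ≈ 6.624638.

6.624638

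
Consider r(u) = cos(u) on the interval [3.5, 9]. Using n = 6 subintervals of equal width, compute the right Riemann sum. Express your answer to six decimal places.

0.720325

Δu = (9 − 3.5)/6 = 11/12.
Right endpoints: 53/12, 16/3, 6.25, 43/6, 97/12, 9.
r(53/12) ≈ -0.291431, r(16/3) ≈ 0.581803, r(6.25) ≈ 0.999449, r(43/6) ≈ 0.634464, r(97/12) ≈ -0.227346, r(9) ≈ -0.911130.
Sum = Δu · [r(53/12) + r(16/3) + r(6.25) + ...].
Sum ≈ 0.720325.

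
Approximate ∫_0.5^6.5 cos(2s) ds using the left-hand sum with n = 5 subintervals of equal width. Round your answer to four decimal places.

-0.3186

Δs = (6.5 − 0.5)/5 = 1.2.
Left endpoints: 0.5, 1.7, 2.9, 4.1, 5.3.
f(0.5) ≈ 0.5403, f(1.7) ≈ -0.9668, f(2.9) ≈ 0.8855, f(4.1) ≈ -0.3392, f(5.3) ≈ -0.3853.
Sum = Δs · [f(0.5) + f(1.7) + f(2.9) + f(4.1) + f(5.3)].
Sum ≈ -0.3186.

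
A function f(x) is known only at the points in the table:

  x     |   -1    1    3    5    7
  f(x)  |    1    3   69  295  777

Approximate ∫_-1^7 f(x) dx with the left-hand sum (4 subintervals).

Δx = 2.
Sum = 2·[1 + 3 + 69 + 295] = 736.

736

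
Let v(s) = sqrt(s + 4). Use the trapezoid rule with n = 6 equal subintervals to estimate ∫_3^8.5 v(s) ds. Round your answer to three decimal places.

Δs = (8.5 − 3)/6 = 11/12.
v(3) ≈ 2.646, v(47/12) ≈ 2.814, v(29/6) ≈ 2.972, v(5.75) ≈ 3.122, v(20/3) ≈ 3.266, v(91/12) ≈ 3.403, v(8.5) ≈ 3.536.
T_6 = (Δs/2)·[v(s_0) + 2v(s_1) + ... + 2v(s_{5}) + v(s_6)].
Sum ≈ 17.113.

17.113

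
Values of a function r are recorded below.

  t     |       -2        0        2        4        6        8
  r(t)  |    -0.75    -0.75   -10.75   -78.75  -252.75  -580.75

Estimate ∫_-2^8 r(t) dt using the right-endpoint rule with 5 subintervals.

Δt = 2.
Sum = 2·[(-0.75) + (-10.75) + (-78.75) + (-252.75) + (-580.75)] = -1847.5.

-1847.5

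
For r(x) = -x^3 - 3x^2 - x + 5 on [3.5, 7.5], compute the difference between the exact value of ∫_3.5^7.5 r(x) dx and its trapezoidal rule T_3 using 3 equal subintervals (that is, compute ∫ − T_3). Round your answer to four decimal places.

23.1111

Exact integral: ∫_3.5^7.5 r(x) dx = -1134.5.
T_3 ≈ -1157.611111.
Error ≈ -1134.5 − (-1157.611111) ≈ 23.1111.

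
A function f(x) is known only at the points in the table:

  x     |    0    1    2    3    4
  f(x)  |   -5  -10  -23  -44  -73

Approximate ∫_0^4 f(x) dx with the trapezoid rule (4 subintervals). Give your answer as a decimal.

-116

Δx = 1.
T_4 = (1/2)·[(-5) + 2·(-10) + 2·(-23) + 2·(-44) + (-73)] = -116.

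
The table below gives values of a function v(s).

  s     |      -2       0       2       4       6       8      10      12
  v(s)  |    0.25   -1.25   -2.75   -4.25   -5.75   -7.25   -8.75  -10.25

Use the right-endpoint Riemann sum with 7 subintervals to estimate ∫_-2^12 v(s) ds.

-80.5

Δs = 2.
Sum = 2·[(-1.25) + (-2.75) + (-4.25) + (-5.75) + (-7.25) + (-8.75) + (-10.25)] = -80.5.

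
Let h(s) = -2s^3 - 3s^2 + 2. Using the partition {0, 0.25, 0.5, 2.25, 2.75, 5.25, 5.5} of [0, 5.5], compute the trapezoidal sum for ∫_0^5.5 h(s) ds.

Subinterval widths: 0.25, 0.25, 1.75, 0.5, 2.5, 0.25.
h(0) = 2, h(0.25) = 1.78125, h(0.5) = 1, h(2.25) = -35.96875, h(2.75) = -62.28125, h(5.25) = -370.09375, h(5.5) = -421.5.
On each subinterval the trapezoid contributes (Δs_i/2)·[h(s_{i-1}) + h(s_i)].
Sum = -693.7578125.

-693.7578125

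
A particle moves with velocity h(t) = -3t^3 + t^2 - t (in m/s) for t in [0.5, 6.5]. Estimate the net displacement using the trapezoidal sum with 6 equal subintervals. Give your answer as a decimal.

Δt = (6.5 − 0.5)/6 = 1.
h(0.5) = -0.625, h(1.5) = -9.375, h(2.5) = -43.125, h(3.5) = -119.875, h(4.5) = -257.625, h(5.5) = -474.375, h(6.5) = -788.125.
T_6 = (Δt/2)·[h(t_0) + 2h(t_1) + ... + 2h(t_{5}) + h(t_6)].
Sum = -1298.75.

-1298.75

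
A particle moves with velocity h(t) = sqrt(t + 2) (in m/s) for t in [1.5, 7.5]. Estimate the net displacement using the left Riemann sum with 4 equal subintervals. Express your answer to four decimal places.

Δt = (7.5 − 1.5)/4 = 1.5.
Left endpoints: 1.5, 3, 4.5, 6.
h(1.5) ≈ 1.8708, h(3) ≈ 2.2361, h(4.5) ≈ 2.5495, h(6) ≈ 2.8284.
Sum = Δt · [h(1.5) + h(3) + h(4.5) + h(6)].
Sum ≈ 14.2273.

14.2273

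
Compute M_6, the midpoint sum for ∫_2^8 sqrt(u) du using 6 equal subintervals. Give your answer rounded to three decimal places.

13.207

Δu = (8 − 2)/6 = 1.
Midpoints: 2.5, 3.5, 4.5, 5.5, 6.5, 7.5.
f(2.5) ≈ 1.581, f(3.5) ≈ 1.871, f(4.5) ≈ 2.121, f(5.5) ≈ 2.345, f(6.5) ≈ 2.550, f(7.5) ≈ 2.739.
Sum = Δu · [f(2.5) + f(3.5) + f(4.5) + ...].
Sum ≈ 13.207.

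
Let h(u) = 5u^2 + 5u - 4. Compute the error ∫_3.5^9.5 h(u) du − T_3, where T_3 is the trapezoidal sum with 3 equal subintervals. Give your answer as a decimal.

Exact integral: ∫_3.5^9.5 h(u) du = 1528.5.
T_3 = 1548.5.
Error = 1528.5 − 1548.5 = -20.

-20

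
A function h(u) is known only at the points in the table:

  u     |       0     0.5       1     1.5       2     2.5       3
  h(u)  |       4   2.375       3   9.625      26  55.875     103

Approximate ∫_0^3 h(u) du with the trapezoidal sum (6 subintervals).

75.1875

Δu = 0.5.
T_6 = (0.5/2)·[4 + 2·2.375 + 2·3 + 2·9.625 + 2·26 + 2·55.875 + 103] = 75.1875.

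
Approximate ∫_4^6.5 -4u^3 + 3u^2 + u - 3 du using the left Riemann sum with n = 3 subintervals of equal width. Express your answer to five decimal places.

-1012.98611

Δu = (6.5 − 4)/3 = 5/6.
Left endpoints: 4, 29/6, 17/3.
f(4) = -207, f(29/6) = -41011/108, f(17/3) = -16979/27.
Sum = Δu · [f(4) + f(29/6) + f(17/3)].
Sum ≈ -1012.98611.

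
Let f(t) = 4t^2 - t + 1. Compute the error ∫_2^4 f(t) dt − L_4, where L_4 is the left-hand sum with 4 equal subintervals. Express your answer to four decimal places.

Exact integral: ∫_2^4 f(t) dt ≈ 70.666667.
L_4 = 59.5.
Error ≈ 70.666667 − 59.5 ≈ 11.1667.

11.1667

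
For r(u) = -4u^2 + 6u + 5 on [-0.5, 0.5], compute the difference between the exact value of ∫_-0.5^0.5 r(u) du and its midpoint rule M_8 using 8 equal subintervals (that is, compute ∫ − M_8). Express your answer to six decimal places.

Exact integral: ∫_-0.5^0.5 r(u) du ≈ 4.66666667.
M_8 = 4.671875.
Error ≈ 4.66666667 − 4.671875 ≈ -0.005208.

-0.005208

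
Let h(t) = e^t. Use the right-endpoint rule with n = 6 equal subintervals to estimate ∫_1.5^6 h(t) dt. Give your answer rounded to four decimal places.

Δt = (6 − 1.5)/6 = 0.75.
Right endpoints: 2.25, 3, 3.75, 4.5, 5.25, 6.
h(2.25) ≈ 9.4877, h(3) ≈ 20.0855, h(3.75) ≈ 42.5211, h(4.5) ≈ 90.0171, h(5.25) ≈ 190.5663, h(6) ≈ 403.4288.
Sum = Δt · [h(2.25) + h(3) + h(3.75) + ...].
Sum ≈ 567.0799.

567.0799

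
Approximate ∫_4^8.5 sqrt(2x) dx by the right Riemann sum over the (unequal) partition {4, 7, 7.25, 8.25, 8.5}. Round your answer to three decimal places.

Subinterval widths: 3, 0.25, 1, 0.25.
Right endpoints: 7, 7.25, 8.25, 8.5.
f(7) ≈ 3.742, f(7.25) ≈ 3.808, f(8.25) ≈ 4.062, f(8.5) ≈ 4.123.
Sum = Σ Δx_i · f(x_i).
Sum ≈ 17.270.

17.270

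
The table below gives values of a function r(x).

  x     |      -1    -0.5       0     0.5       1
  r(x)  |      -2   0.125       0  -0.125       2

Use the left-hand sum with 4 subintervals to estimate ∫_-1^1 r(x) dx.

Δx = 0.5.
Sum = 0.5·[(-2) + 0.125 + 0 + (-0.125)] = -1.

-1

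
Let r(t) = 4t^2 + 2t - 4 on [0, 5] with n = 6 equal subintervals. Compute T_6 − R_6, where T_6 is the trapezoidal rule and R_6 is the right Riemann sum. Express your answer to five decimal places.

T_6 ≈ 173.9814815.
R_6 ≈ 219.8148148.
T_6 − R_6 ≈ -45.83333.

-45.83333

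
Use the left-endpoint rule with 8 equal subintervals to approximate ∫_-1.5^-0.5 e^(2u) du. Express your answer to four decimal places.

0.1400

Δu = (-0.5 − (-1.5))/8 = 0.125.
Left endpoints: -1.5, -1.375, -1.25, -1.125, -1, -0.875, -0.75, -0.625.
f(-1.5) ≈ 0.0498, f(-1.375) ≈ 0.0639, f(-1.25) ≈ 0.0821, f(-1.125) ≈ 0.1054, f(-1) ≈ 0.1353, f(-0.875) ≈ 0.1738, f(-0.75) ≈ 0.2231, f(-0.625) ≈ 0.2865.
Sum = Δu · [f(-1.5) + f(-1.375) + f(-1.25) + ...].
Sum ≈ 0.1400.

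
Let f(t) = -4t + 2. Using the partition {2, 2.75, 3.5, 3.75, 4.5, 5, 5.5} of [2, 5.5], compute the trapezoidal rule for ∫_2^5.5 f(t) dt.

Subinterval widths: 0.75, 0.75, 0.25, 0.75, 0.5, 0.5.
f(2) = -6, f(2.75) = -9, f(3.5) = -12, f(3.75) = -13, f(4.5) = -16, f(5) = -18, f(5.5) = -20.
On each subinterval the trapezoid contributes (Δt_i/2)·[f(t_{i-1}) + f(t_i)].
Sum = -45.5.

-45.5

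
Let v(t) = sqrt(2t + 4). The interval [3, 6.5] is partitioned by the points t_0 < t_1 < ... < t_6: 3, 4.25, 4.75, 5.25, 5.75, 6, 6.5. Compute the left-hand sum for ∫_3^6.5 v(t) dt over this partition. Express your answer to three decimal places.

12.446

Subinterval widths: 1.25, 0.5, 0.5, 0.5, 0.25, 0.5.
Left endpoints: 3, 4.25, 4.75, 5.25, 5.75, 6.
v(3) ≈ 3.162, v(4.25) ≈ 3.536, v(4.75) ≈ 3.674, v(5.25) ≈ 3.808, v(5.75) ≈ 3.937, v(6) ≈ 4.000.
Sum = Σ Δt_i · v(t_i).
Sum ≈ 12.446.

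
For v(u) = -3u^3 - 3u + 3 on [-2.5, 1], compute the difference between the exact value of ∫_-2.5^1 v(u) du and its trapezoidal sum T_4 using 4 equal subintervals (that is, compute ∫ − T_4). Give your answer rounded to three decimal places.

-3.015

Exact integral: ∫_-2.5^1 v(u) du = 46.921875.
T_4 ≈ 49.93652.
Error ≈ 46.921875 − 49.93652 ≈ -3.015.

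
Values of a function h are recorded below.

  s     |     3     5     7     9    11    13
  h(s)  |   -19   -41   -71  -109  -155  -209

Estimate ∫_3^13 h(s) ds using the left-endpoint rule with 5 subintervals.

Δs = 2.
Sum = 2·[(-19) + (-41) + (-71) + (-109) + (-155)] = -790.

-790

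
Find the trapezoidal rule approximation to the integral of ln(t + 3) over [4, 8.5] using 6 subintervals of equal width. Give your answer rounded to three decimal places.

Δt = (8.5 − 4)/6 = 0.75.
f(4) ≈ 1.946, f(4.75) ≈ 2.048, f(5.5) ≈ 2.140, f(6.25) ≈ 2.225, f(7) ≈ 2.303, f(7.75) ≈ 2.375, f(8.5) ≈ 2.442.
T_6 = (Δt/2)·[f(t_0) + 2f(t_1) + ... + 2f(t_{5}) + f(t_6)].
Sum ≈ 9.963.

9.963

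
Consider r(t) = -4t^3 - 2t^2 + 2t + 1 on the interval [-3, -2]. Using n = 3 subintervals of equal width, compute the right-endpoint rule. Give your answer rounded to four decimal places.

Δt = (-2 − (-3))/3 = 1/3.
Right endpoints: -8/3, -7/3, -2.
r(-8/3) = 1547/27, r(-7/3) = 979/27, r(-2) = 21.
Sum = Δt · [r(-8/3) + r(-7/3) + r(-2)].
Sum ≈ 38.1852.

38.1852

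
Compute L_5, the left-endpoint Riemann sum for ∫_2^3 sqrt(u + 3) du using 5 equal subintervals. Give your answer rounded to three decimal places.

Δu = (3 − 2)/5 = 0.2.
Left endpoints: 2, 2.2, 2.4, 2.6, 2.8.
f(2) ≈ 2.236, f(2.2) ≈ 2.280, f(2.4) ≈ 2.324, f(2.6) ≈ 2.366, f(2.8) ≈ 2.408.
Sum = Δu · [f(2) + f(2.2) + f(2.4) + f(2.6) + f(2.8)].
Sum ≈ 2.323.

2.323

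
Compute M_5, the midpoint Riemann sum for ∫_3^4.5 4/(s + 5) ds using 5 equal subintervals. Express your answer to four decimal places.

0.6873

Δs = (4.5 − 3)/5 = 0.3.
Midpoints: 3.15, 3.45, 3.75, 4.05, 4.35.
f(3.15) = 80/163, f(3.45) = 80/169, f(3.75) = 16/35, f(4.05) = 80/181, f(4.35) = 80/187.
Sum = Δs · [f(3.15) + f(3.45) + f(3.75) + f(4.05) + f(4.35)].
Sum ≈ 0.6873.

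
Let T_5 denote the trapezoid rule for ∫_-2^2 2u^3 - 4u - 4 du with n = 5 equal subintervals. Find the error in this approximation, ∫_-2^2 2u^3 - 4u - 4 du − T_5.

0

Exact integral: ∫_-2^2 f(u) du = -16.
T_5 = -16.
Error = -16 − (-16) = 0.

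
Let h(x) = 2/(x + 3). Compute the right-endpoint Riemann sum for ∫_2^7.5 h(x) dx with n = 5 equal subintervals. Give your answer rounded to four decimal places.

Δx = (7.5 − 2)/5 = 1.1.
Right endpoints: 3.1, 4.2, 5.3, 6.4, 7.5.
h(3.1) = 20/61, h(4.2) = 5/18, h(5.3) = 20/83, h(6.4) = 10/47, h(7.5) = 4/21.
Sum = Δx · [h(3.1) + h(4.2) + h(5.3) + h(6.4) + h(7.5)].
Sum ≈ 1.3748.

1.3748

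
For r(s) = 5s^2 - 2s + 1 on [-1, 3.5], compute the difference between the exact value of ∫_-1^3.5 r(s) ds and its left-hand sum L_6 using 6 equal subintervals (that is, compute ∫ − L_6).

Exact integral: ∫_-1^3.5 r(s) ds = 66.375.
L_6 = 50.765625.
Error = 66.375 − 50.765625 = 15.609375.

15.609375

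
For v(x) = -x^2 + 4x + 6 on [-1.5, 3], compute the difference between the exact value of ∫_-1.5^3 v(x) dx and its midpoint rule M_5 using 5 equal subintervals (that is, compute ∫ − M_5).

Exact integral: ∫_-1.5^3 v(x) dx = 30.375.
M_5 = 30.67875.
Error = 30.375 − 30.67875 = -0.30375.

-0.30375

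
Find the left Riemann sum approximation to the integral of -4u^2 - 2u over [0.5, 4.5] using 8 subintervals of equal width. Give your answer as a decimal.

-120

Δu = (4.5 − 0.5)/8 = 0.5.
Left endpoints: 0.5, 1, 1.5, 2, 2.5, 3, 3.5, 4.
f(0.5) = -2, f(1) = -6, f(1.5) = -12, f(2) = -20, f(2.5) = -30, f(3) = -42, f(3.5) = -56, f(4) = -72.
Sum = Δu · [f(0.5) + f(1) + f(1.5) + ...].
Sum = -120.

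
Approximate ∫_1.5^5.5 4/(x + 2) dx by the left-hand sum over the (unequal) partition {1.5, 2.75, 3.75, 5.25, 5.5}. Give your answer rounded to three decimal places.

Subinterval widths: 1.25, 1, 1.5, 0.25.
Left endpoints: 1.5, 2.75, 3.75, 5.25.
f(1.5) = 8/7, f(2.75) = 16/19, f(3.75) = 16/23, f(5.25) = 16/29.
Sum = Σ Δx_i · f(x_i).
Sum ≈ 3.452.

3.452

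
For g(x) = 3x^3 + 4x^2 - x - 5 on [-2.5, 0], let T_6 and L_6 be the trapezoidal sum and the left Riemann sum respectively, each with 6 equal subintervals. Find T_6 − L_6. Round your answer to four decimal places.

T_6 ≈ -18.362992.
L_6 ≈ -22.399450.
T_6 − L_6 ≈ 4.0365.

4.0365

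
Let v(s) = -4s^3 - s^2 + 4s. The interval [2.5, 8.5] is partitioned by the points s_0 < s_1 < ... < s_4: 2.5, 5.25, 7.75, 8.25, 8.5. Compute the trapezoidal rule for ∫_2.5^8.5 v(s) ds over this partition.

Subinterval widths: 2.75, 2.5, 0.5, 0.25.
v(2.5) = -58.75, v(5.25) = -585.375, v(7.75) = -1891, v(8.25) = -2281.125, v(8.5) = -2494.75.
On each subinterval the trapezoid contributes (Δs_i/2)·[v(s_{i-1}) + v(s_i)].
Sum = -5621.15625.

-5621.15625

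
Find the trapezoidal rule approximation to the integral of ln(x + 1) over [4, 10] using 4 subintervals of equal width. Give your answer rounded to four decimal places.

Δx = (10 − 4)/4 = 1.5.
f(4) ≈ 1.6094, f(5.5) ≈ 1.8718, f(7) ≈ 2.0794, f(8.5) ≈ 2.2513, f(10) ≈ 2.3979.
T_4 = (Δx/2)·[f(x_0) + 2f(x_1) + 2f(x_2) + 2f(x_3) + f(x_4)].
Sum ≈ 12.3093.

12.3093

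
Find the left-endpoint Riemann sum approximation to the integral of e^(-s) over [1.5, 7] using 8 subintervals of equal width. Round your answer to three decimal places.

Δs = (7 − 1.5)/8 = 0.6875.
Left endpoints: 1.5, 2.1875, 2.875, 3.5625, 4.25, 4.9375, 5.625, 6.3125.
f(1.5) ≈ 0.223, f(2.1875) ≈ 0.112, f(2.875) ≈ 0.056, f(3.5625) ≈ 0.028, f(4.25) ≈ 0.014, f(4.9375) ≈ 0.007, f(5.625) ≈ 0.004, f(6.3125) ≈ 0.002.
Sum = Δs · [f(1.5) + f(2.1875) + f(2.875) + ...].
Sum ≈ 0.307.

0.307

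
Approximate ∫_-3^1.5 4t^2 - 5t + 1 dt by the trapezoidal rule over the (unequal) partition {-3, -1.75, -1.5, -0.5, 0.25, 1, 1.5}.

64.5

Subinterval widths: 1.25, 0.25, 1, 0.75, 0.75, 0.5.
f(-3) = 52, f(-1.75) = 22, f(-1.5) = 17.5, f(-0.5) = 4.5, f(0.25) = 0, f(1) = 0, f(1.5) = 2.5.
On each subinterval the trapezoid contributes (Δt_i/2)·[f(t_{i-1}) + f(t_i)].
Sum = 64.5.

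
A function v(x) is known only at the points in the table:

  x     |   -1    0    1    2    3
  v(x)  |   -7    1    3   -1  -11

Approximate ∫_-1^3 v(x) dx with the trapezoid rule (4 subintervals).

Δx = 1.
T_4 = (1/2)·[(-7) + 2·1 + 2·3 + 2·(-1) + (-11)] = -6.

-6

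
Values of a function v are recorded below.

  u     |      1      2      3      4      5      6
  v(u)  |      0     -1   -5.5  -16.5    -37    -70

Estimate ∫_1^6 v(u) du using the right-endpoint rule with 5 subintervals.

-130

Δu = 1.
Sum = 1·[(-1) + (-5.5) + (-16.5) + (-37) + (-70)] = -130.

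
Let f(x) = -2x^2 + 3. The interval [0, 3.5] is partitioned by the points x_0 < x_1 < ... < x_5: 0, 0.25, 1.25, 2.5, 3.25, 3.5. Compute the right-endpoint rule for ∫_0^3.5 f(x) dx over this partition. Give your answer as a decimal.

-30.25

Subinterval widths: 0.25, 1, 1.25, 0.75, 0.25.
Right endpoints: 0.25, 1.25, 2.5, 3.25, 3.5.
f(0.25) = 2.875, f(1.25) = -0.125, f(2.5) = -9.5, f(3.25) = -18.125, f(3.5) = -21.5.
Sum = Σ Δx_i · f(x_i).
Sum = -30.25.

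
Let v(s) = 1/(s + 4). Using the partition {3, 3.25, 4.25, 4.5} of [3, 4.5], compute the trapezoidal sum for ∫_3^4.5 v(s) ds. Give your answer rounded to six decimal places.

Subinterval widths: 0.25, 1, 0.25.
v(3) = 1/7, v(3.25) = 4/29, v(4.25) = 4/33, v(4.5) = 2/17.
On each subinterval the trapezoid contributes (Δs_i/2)·[v(s_{i-1}) + v(s_i)].
Sum ≈ 0.194527.

0.194527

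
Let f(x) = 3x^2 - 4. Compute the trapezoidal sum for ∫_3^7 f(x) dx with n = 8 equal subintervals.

300.5

Δx = (7 − 3)/8 = 0.5.
f(3) = 23, f(3.5) = 32.75, f(4) = 44, f(4.5) = 56.75, f(5) = 71, f(5.5) = 86.75, f(6) = 104, f(6.5) = 122.75, f(7) = 143.
T_8 = (Δx/2)·[f(x_0) + 2f(x_1) + ... + 2f(x_{7}) + f(x_8)].
Sum = 300.5.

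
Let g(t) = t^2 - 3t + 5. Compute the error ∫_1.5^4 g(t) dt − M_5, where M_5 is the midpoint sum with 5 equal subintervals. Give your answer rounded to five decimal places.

Exact integral: ∫_1.5^4 g(t) dt ≈ 12.0833333.
M_5 = 12.03125.
Error ≈ 12.0833333 − 12.03125 ≈ 0.05208.

0.05208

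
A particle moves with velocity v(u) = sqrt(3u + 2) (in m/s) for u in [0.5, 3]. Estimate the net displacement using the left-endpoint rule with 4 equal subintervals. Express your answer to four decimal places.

Δu = (3 − 0.5)/4 = 0.625.
Left endpoints: 0.5, 1.125, 1.75, 2.375.
v(0.5) ≈ 1.8708, v(1.125) ≈ 2.3184, v(1.75) ≈ 2.6926, v(2.375) ≈ 3.0208.
Sum = Δu · [v(0.5) + v(1.125) + v(1.75) + v(2.375)].
Sum ≈ 6.1891.

6.1891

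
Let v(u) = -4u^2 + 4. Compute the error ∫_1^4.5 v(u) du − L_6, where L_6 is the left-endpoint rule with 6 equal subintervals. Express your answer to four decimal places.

-21.6644

Exact integral: ∫_1^4.5 v(u) du ≈ -106.166667.
L_6 ≈ -84.502315.
Error ≈ -106.166667 − (-84.502315) ≈ -21.6644.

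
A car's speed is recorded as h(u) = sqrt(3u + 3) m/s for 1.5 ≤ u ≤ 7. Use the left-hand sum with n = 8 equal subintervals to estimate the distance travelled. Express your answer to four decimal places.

20.8114

Δu = (7 − 1.5)/8 = 0.6875.
Left endpoints: 1.5, 2.1875, 2.875, 3.5625, 4.25, 4.9375, 5.625, 6.3125.
h(1.5) ≈ 2.7386, h(2.1875) ≈ 3.0923, h(2.875) ≈ 3.4095, h(3.5625) ≈ 3.6997, h(4.25) ≈ 3.9686, h(4.9375) ≈ 4.2205, h(5.625) ≈ 4.4581, h(6.3125) ≈ 4.6837.
Sum = Δu · [h(1.5) + h(2.1875) + h(2.875) + ...].
Sum ≈ 20.8114.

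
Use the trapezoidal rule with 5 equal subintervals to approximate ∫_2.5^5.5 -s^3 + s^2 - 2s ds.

Δs = (5.5 − 2.5)/5 = 0.6.
f(2.5) = -14.375, f(3.1) = -26.381, f(3.7) = -44.363, f(4.3) = -69.617, f(4.9) = -103.439, f(5.5) = -147.125.
T_5 = (Δs/2)·[f(s_0) + 2f(s_1) + ... + 2f(s_{4}) + f(s_5)].
Sum = -194.73.

-194.73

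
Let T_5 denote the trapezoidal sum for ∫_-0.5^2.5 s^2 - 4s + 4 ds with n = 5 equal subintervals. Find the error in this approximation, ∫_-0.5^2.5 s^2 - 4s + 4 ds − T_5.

Exact integral: ∫_-0.5^2.5 f(s) ds = 5.25.
T_5 = 5.43.
Error = 5.25 − 5.43 = -0.18.

-0.18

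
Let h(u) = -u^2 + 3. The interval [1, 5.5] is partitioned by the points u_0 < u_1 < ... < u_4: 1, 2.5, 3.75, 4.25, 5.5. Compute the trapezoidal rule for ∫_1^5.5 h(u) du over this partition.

-42.859375

Subinterval widths: 1.5, 1.25, 0.5, 1.25.
h(1) = 2, h(2.5) = -3.25, h(3.75) = -11.0625, h(4.25) = -15.0625, h(5.5) = -27.25.
On each subinterval the trapezoid contributes (Δu_i/2)·[h(u_{i-1}) + h(u_i)].
Sum = -42.859375.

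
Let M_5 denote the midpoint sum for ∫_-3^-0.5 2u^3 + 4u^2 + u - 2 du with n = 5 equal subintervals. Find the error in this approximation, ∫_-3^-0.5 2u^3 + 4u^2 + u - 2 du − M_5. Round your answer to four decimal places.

-0.3385

Exact integral: ∫_-3^-0.5 f(u) du ≈ -14.010417.
M_5 = -13.671875.
Error ≈ -14.010417 − (-13.671875) ≈ -0.3385.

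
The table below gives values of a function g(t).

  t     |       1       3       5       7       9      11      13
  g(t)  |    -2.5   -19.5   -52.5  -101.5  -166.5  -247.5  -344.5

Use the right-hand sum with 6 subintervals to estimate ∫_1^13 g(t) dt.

-1864

Δt = 2.
Sum = 2·[(-19.5) + (-52.5) + (-101.5) + (-166.5) + (-247.5) + (-344.5)] = -1864.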